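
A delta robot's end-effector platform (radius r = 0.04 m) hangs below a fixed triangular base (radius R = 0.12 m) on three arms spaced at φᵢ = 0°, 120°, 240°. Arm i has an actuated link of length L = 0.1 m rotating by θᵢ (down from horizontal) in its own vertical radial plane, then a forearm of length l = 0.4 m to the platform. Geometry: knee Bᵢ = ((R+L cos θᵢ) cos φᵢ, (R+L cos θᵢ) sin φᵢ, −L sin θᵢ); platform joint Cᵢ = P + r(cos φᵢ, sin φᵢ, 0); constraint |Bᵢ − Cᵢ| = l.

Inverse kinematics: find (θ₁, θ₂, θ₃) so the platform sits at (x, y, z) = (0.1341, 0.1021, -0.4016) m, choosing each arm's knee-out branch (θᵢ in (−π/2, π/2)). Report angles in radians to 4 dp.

θ₁ = 0.1749, θ₂ = 0.6985, θ₃ = 1.3970

rotate P by −φ1: (0.1341, 0.1021, -0.4016)
  A=-0.0541, B=-0.4016, C=(l²−L²−A²−y'²−z²)/(2L)=-0.1232
  θ1 = atan2(B,A) + arccos(C/0.4052) = 0.1749
φ2=120.0° → target in arm frame (0.0214, -0.1672)
  A cos θ + B sin θ = C:  0.0586·cos θ + -0.4016·sin θ = -0.2134
  γ=atan2(-0.4016,0.0586)=-1.4258;  ψ=arccos(-0.5257)=2.1243;  θ2=γ+ψ≈0.6985
φ3=240.0° → target in arm frame (-0.1555, 0.0651)
  e−x'=0.2355;  (l²−L²−(e−x')²−y'²−z²)/2L = -0.3548
  √(A²+B²)=0.4655;  θ3 = -1.0405+2.4375 ≈ 1.3970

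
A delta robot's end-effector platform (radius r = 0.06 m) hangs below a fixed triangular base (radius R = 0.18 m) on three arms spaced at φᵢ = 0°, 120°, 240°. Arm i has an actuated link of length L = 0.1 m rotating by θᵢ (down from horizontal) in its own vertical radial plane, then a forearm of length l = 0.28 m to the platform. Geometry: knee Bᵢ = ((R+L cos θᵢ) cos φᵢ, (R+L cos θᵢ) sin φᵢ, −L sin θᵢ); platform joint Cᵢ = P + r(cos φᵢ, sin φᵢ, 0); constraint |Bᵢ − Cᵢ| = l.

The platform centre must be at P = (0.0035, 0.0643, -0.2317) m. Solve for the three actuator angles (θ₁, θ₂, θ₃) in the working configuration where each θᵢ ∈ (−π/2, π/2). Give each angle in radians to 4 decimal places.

θ₁ = 0.5236, θ₂ = 0.0875, θ₃ = 0.9601

arm 1 (φ=0.0°): x'=0.0035, y'=0.0643
  A cos θ + B sin θ = C:  0.1165·cos θ + -0.2317·sin θ = -0.0150
  θ1 = atan2(B,A) + arccos(C/0.2593) = 0.5236
arm 2 (φ=120.0°): x'=0.0539, y'=-0.0352
  e−x'=0.0661;  (l²−L²−(e−x')²−y'²−z²)/2L = 0.0456
  √(A²+B²)=0.2409;  θ2 = -1.2930+1.3805 ≈ 0.0875
φ3=240.0° → target in arm frame (-0.0574, -0.0291)
  A cos θ + B sin θ = C:  0.1774·cos θ + -0.2317·sin θ = -0.0881
  γ=atan2(-0.2317,0.1774)=-0.9173;  ψ=arccos(-0.3018)=1.8774;  θ3=γ+ψ≈0.9601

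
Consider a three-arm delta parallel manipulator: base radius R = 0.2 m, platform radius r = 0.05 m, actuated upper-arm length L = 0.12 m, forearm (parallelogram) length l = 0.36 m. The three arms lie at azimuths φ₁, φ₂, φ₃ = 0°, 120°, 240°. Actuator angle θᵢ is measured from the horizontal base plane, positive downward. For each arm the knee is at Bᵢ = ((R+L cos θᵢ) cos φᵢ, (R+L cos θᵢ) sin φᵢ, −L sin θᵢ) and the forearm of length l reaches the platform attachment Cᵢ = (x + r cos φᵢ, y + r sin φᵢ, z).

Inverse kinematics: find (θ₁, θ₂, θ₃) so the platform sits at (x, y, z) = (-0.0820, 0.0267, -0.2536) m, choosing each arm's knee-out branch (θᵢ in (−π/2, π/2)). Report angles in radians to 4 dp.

rotate P by −φ1: (-0.0820, 0.0267, -0.2536)
  A=0.2320, B=-0.2536, C=(l²−L²−A²−y'²−z²)/(2L)=-0.0152
  √(A²+B²)=0.3437;  θ1 = -0.8298+1.6151 ≈ 0.7852
φ2=120.0° → target in arm frame (0.0641, 0.0577)
  A cos θ + B sin θ = C:  0.0859·cos θ + -0.2536·sin θ = 0.1674
  θ2 = atan2(B,A) + arccos(C/0.2677) = -0.3491
arm 3 (φ=240.0°): x'=0.0179, y'=-0.0844
  e−x'=0.1321;  (l²−L²−(e−x')²−y'²−z²)/2L = 0.1096
  γ=atan2(-0.2536,0.1321)=-1.0905;  ψ=arccos(0.3834)=1.1773;  θ3=γ+ψ≈0.0868

θ₁ = 0.7852, θ₂ = -0.3491, θ₃ = 0.0868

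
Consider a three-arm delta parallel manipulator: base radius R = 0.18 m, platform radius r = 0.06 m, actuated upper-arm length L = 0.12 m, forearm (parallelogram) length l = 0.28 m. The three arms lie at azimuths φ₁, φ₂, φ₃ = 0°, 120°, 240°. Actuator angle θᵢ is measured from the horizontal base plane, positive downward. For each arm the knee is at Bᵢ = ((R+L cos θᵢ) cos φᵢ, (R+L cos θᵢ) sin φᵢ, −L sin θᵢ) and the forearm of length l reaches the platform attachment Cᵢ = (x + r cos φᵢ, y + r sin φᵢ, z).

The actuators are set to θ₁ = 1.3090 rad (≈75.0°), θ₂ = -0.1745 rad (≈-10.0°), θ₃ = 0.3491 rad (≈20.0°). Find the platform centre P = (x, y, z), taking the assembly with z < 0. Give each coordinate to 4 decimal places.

S1 = (0.1511·cos0.0°, 0.1511·sin0.0°, -0.1159) = (0.1511, 0.0000, -0.1159)
S2 = (0.2382·cos120.0°, 0.2382·sin120.0°, 0.0208) = (-0.1191, 0.2063, 0.0208)
arm 3 at φ=240.0°: ρ3 = 0.2328;  S3 = (-0.1164, -0.2016, -0.0410)
|S₂|²−|S₁|² = 0.0209;  |S₃|²−|S₁|² = 0.0196
[-0.5403 0.4125 0.2735]·P = 0.0209;  [-0.5349 -0.4032 0.1497]·P = 0.0196
det = 0.4385;  x = -0.0377+0.3923z,  y = 0.0013+-0.1491z
sphere 1 gives Az²+Bz+C=0 with A=1.1762, B=0.0833, C=-0.0293;  B²−4AC=0.1450;  roots -0.1973, 0.1264;  negative root z = -0.1973
x = -0.1151, y = 0.0308

(-0.1151, 0.0308, -0.1973)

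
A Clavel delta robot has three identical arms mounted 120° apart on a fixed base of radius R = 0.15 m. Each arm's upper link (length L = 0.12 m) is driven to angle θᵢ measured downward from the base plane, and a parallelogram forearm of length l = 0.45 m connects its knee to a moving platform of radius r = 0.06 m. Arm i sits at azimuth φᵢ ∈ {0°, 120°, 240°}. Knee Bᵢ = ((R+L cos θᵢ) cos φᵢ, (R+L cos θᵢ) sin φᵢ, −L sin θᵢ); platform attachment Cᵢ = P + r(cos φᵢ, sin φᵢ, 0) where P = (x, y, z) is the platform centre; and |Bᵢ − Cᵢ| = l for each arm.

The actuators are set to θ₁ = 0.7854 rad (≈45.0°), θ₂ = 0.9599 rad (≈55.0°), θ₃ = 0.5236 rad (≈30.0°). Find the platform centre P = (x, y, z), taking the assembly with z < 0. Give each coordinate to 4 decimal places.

O1 = (0.1749·cos0.0°, 0.1749·sin0.0°, -0.0849) = (0.1749, 0.0000, -0.0849)
arm 2 at φ=120.0°: (R−r)+L cos θ2 = 0.1588;  O2 = (-0.0794, 0.1376, -0.0983)
φ3=240.0°: virtual centre (-0.0970, -0.1679, -0.0600), radius l
subtract pairs → two planes through P
plane₁₂: -0.5085x+0.2751y+-0.0269z = -0.0029
Cramer: x(z) = 0.0001+0.0145z;  y(z) = -0.0103+0.1245z
into |P−O₁|² = l²: 1.0157z² + 0.1621z + -0.1646 = 0;  Δ = 0.6952;  z = -0.4902 or 0.3307 → z<0 root = -0.4902
x = -0.0070, y = -0.0714

(-0.0070, -0.0714, -0.4902)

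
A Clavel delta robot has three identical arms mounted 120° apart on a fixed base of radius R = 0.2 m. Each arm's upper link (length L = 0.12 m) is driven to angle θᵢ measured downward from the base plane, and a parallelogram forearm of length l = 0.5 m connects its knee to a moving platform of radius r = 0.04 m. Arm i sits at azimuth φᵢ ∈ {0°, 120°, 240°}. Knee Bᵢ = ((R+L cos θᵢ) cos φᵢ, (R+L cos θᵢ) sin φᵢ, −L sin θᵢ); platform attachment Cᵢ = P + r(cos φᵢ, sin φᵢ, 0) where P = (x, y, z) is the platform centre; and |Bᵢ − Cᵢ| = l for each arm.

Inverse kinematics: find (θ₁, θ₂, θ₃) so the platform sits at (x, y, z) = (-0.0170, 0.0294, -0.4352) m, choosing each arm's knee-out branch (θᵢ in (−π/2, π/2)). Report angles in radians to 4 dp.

θ₁ = 0.2617, θ₂ = -0.0006, θ₃ = 0.2615

arm 1 (φ=0.0°): x'=-0.0170, y'=0.0294
  A cos θ + B sin θ = C:  0.1770·cos θ + -0.4352·sin θ = 0.0584
  √(A²+B²)=0.4698;  θ1 = -1.1845+1.4462 ≈ 0.2617
rotate P by −φ2: (0.0340, 0.0000, -0.4352)
  e−x'=0.1260;  (l²−L²−(e−x')²−y'²−z²)/2L = 0.1263
  √(A²+B²)=0.4531;  θ2 = -1.2889+1.2883 ≈ -0.0006
φ3=240.0° → target in arm frame (-0.0170, -0.0294)
  e−x'=0.1770;  (l²−L²−(e−x')²−y'²−z²)/2L = 0.0584
  √(A²+B²)=0.4698;  θ3 = -1.1846+1.4461 ≈ 0.2615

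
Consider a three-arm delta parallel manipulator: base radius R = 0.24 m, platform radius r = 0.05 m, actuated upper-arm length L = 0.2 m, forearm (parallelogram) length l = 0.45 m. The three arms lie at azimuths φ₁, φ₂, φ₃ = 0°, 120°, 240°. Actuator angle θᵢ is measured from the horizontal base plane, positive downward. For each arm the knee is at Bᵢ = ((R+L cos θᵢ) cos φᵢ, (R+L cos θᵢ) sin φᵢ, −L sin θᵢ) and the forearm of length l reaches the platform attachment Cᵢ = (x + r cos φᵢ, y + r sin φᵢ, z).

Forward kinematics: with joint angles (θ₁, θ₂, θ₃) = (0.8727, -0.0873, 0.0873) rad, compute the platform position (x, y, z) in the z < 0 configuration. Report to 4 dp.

arm 1 at φ=0.0°: (R−r)+L cos θ1 = 0.3186;  S1 = (0.3186, 0.0000, -0.1532)
arm 2 at φ=120.0°: (R−r)+L cos θ2 = 0.3892;  S2 = (-0.1946, 0.3371, 0.0174)
arm 3 at φ=240.0°: (R−r)+L cos θ3 = 0.3892;  S3 = (-0.1946, -0.3371, -0.0174)
|S₂|²−|S₁|² = 0.0269;  |S₃|²−|S₁|² = 0.0269
linear system: -1.0263x+0.6742y = 0.0269−0.3413z; -1.0263x+-0.6742y = 0.0269−0.2716z
Cramer: x(z) = -0.0262+0.2986z;  y(z) = 0.0000-0.0517z
into |P−S₁|² = l²: 1.0918z² + 0.1006z + -0.0602 = 0;  Δ = 0.2730;  z = -0.2853 or 0.1932 → z<0 root = -0.2853
x = -0.1114, y = 0.0148

(-0.1114, 0.0148, -0.2853)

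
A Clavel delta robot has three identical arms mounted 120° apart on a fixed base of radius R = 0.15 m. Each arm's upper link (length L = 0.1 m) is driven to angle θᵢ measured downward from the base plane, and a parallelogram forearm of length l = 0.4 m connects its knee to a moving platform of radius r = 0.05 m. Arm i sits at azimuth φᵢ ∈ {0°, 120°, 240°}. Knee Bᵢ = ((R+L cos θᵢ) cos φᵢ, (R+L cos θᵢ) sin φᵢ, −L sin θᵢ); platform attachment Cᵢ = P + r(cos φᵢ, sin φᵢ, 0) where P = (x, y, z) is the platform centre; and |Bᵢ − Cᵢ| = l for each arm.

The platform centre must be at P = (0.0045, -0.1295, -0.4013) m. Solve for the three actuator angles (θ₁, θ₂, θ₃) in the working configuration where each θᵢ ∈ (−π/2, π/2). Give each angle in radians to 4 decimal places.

θ₁ = 0.6978, θ₂ = 1.2211, θ₃ = 0.1741

arm 1 (φ=0.0°): x'=0.0045, y'=-0.1295
  A=0.0955, B=-0.4013, C=(l²−L²−A²−y'²−z²)/(2L)=-0.1847
  θ1 = atan2(B,A) + arccos(C/0.4125) = 0.6978
arm 2 (φ=120.0°): x'=-0.1144, y'=0.0609
  A cos θ + B sin θ = C:  0.2144·cos θ + -0.4013·sin θ = -0.3036
  √(A²+B²)=0.4550;  θ2 = -1.0801+2.3012 ≈ 1.2211
rotate P by −φ3: (0.1099, 0.0686, -0.4013)
  A cos θ + B sin θ = C:  -0.0099·cos θ + -0.4013·sin θ = -0.0793
  γ=atan2(-0.4013,-0.0099)=-1.5955;  ψ=arccos(-0.1974)=1.7696;  θ3=γ+ψ≈0.1741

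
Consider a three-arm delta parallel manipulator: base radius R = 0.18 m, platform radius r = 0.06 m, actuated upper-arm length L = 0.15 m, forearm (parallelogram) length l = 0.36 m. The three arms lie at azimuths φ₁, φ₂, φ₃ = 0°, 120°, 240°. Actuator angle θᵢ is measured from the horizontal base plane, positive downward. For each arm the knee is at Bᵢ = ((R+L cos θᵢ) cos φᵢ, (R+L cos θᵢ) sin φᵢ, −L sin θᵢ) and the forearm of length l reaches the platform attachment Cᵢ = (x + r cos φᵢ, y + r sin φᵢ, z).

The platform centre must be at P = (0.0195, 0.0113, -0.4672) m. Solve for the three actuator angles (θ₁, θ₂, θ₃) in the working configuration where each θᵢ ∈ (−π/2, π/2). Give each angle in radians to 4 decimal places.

arm 1 (φ=0.0°): x'=0.0195, y'=0.0113
  A cos θ + B sin θ = C:  0.1005·cos θ + -0.4672·sin θ = -0.4047
  γ=atan2(-0.4672,0.1005)=-1.3589;  ψ=arccos(-0.8468)=2.5808;  θ1=γ+ψ≈1.2218
φ2=120.0° → target in arm frame (0.0000, -0.0225)
  A=0.1200, B=-0.4672, C=(l²−L²−A²−y'²−z²)/(2L)=-0.4203
  θ2 = atan2(B,A) + arccos(C/0.4824) = 1.3091
rotate P by −φ3: (-0.0195, 0.0112, -0.4672)
  e−x'=0.1395;  (l²−L²−(e−x')²−y'²−z²)/2L = -0.4359
  θ3 = atan2(B,A) + arccos(C/0.4876) = 1.3964

θ₁ = 1.2218, θ₂ = 1.3091, θ₃ = 1.3964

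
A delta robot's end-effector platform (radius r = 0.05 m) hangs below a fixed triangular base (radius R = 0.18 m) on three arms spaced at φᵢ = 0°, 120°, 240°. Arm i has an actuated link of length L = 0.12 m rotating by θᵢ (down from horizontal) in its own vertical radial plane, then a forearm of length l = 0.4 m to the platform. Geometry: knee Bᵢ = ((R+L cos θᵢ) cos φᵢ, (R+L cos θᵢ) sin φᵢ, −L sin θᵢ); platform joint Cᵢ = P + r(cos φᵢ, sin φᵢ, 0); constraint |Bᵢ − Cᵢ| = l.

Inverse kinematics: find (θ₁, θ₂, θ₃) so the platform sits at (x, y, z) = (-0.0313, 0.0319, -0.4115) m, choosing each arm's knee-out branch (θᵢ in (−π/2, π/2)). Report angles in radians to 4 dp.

rotate P by −φ1: (-0.0313, 0.0319, -0.4115)
  A=0.1613, B=-0.4115, C=(l²−L²−A²−y'²−z²)/(2L)=-0.2115
  θ1 = atan2(B,A) + arccos(C/0.4420) = 0.8726
arm 2 (φ=120.0°): x'=0.0433, y'=0.0112
  A=0.0867, B=-0.4115, C=(l²−L²−A²−y'²−z²)/(2L)=-0.1307
  γ=atan2(-0.4115,0.0867)=-1.3631;  ψ=arccos(-0.3109)=1.8869;  θ2=γ+ψ≈0.5238
arm 3 (φ=240.0°): x'=-0.0120, y'=-0.0431
  A=0.1420, B=-0.4115, C=(l²−L²−A²−y'²−z²)/(2L)=-0.1906
  θ3 = atan2(B,A) + arccos(C/0.4353) = 0.7854

θ₁ = 0.8726, θ₂ = 0.5238, θ₃ = 0.7854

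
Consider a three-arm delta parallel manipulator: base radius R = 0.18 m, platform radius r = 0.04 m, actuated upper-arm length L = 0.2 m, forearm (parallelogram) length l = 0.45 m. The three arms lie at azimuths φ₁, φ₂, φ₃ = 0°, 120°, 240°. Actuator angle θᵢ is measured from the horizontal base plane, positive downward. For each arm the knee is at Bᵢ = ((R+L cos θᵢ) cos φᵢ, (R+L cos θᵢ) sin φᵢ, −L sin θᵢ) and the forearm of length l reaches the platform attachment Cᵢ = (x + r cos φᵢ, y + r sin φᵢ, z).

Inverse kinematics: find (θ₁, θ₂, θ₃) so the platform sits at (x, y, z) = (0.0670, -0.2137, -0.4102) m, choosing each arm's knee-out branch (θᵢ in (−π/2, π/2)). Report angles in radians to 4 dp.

φ1=0.0° → target in arm frame (0.0670, -0.2137)
  A cos θ + B sin θ = C:  0.0730·cos θ + -0.4102·sin θ = -0.1419
  √(A²+B²)=0.4166;  θ1 = -1.3947+1.9183 ≈ 0.5237
φ2=120.0° → target in arm frame (-0.2186, 0.0488)
  A=0.3586, B=-0.4102, C=(l²−L²−A²−y'²−z²)/(2L)=-0.3418
  θ2 = atan2(B,A) + arccos(C/0.5448) = 1.3965
arm 3 (φ=240.0°): x'=0.1516, y'=0.1649
  A=-0.0116, B=-0.4102, C=(l²−L²−A²−y'²−z²)/(2L)=-0.0827
  θ3 = atan2(B,A) + arccos(C/0.4104) = 0.1747

θ₁ = 0.5237, θ₂ = 1.3965, θ₃ = 0.1747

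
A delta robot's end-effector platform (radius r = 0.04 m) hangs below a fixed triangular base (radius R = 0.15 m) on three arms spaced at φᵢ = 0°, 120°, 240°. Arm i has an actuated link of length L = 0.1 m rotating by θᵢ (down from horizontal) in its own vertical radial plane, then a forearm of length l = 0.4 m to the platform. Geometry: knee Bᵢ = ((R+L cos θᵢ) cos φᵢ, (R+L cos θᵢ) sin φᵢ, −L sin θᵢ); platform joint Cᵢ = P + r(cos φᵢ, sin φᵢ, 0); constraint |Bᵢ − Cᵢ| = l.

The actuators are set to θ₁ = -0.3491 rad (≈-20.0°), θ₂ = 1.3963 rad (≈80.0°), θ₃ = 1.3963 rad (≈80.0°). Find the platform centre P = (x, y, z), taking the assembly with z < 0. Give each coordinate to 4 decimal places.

S1 = (0.2040·cos0.0°, 0.2040·sin0.0°, 0.0342) = (0.2040, 0.0000, 0.0342)
arm 2 at φ=120.0°: (R−r)+L cos θ2 = 0.1274;  S2 = (-0.0637, 0.1103, -0.0985)
arm 3 at φ=240.0°: (R−r)+L cos θ3 = 0.1274;  S3 = (-0.0637, -0.1103, -0.0985)
eliminate P² terms by subtracting sphere 1 from 2 and 3
[-0.5353 0.2206 -0.2654]·P = -0.0169;  [-0.5353 -0.2206 -0.2654]·P = -0.0169
det = 0.2362;  x = 0.0315+-0.4957z,  y = 0.0000+0.0000z
into |P−S₁|² = l²: 1.2458z² + 0.1026z + -0.1291 = 0;  Δ = 0.6537;  z = -0.3657 or 0.2833 → z<0 root = -0.3657
x = 0.2128, y = 0.0000

(0.2128, 0.0000, -0.3657)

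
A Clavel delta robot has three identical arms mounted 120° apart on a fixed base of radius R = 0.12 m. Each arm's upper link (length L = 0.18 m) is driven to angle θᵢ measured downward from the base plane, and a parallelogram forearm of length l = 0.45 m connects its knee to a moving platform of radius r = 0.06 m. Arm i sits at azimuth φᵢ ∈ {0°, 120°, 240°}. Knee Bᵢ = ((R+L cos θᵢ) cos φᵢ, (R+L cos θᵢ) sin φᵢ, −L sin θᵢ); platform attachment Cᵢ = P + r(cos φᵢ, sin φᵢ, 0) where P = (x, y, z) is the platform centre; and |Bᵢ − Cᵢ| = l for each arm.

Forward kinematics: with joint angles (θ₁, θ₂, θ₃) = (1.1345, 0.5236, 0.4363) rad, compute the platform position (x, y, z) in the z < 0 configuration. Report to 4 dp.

φ1=0.0°: virtual centre (0.1361, 0.0000, -0.1631), radius l
arm 2 at φ=120.0°: e+L cos θ2 = 0.2159;  centre 2 = (-0.1079, 0.1870, -0.0900)
centre 3 = (0.2231·cos240.0°, 0.2231·sin240.0°, -0.0761) = (-0.1116, -0.1932, -0.0761)
subtract pairs → two planes through P
linear system: -0.4880x+0.3739y = 0.0096−0.1463z; -0.4953x+-0.3865y = 0.0104−0.1741z
det = 0.3738;  x = -0.0204+0.3254z,  y = -0.0010+0.0335z
quadratic in z: (1.1070)z²+(0.2244)z+(-0.1514)=0, √Δ=0.8490 → z ∈ {-0.4848, 0.2821}; z = -0.4848 (taking z<0)
x = -0.1781, y = -0.0172

(-0.1781, -0.0172, -0.4848)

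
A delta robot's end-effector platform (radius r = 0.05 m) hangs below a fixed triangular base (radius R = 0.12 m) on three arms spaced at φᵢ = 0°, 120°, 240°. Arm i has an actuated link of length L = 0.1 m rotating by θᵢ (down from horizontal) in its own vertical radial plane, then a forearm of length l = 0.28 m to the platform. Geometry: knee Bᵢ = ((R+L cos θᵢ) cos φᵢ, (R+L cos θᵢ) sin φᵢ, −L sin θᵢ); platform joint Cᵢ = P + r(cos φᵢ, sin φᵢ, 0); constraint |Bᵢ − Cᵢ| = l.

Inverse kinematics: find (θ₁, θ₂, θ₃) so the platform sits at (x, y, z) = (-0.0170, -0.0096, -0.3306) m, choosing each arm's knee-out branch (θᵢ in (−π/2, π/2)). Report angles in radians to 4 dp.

arm 1 (φ=0.0°): x'=-0.0170, y'=-0.0096
  A=0.0870, B=-0.3306, C=(l²−L²−A²−y'²−z²)/(2L)=-0.2428
  γ=atan2(-0.3306,0.0870)=-1.3135;  ψ=arccos(-0.7102)=2.3606;  θ1=γ+ψ≈1.0471
arm 2 (φ=120.0°): x'=0.0002, y'=0.0195
  A=0.0698, B=-0.3306, C=(l²−L²−A²−y'²−z²)/(2L)=-0.2308
  √(A²+B²)=0.3379;  θ2 = -1.3627+2.3226 ≈ 0.9599
rotate P by −φ3: (0.0168, -0.0099, -0.3306)
  A=0.0532, B=-0.3306, C=(l²−L²−A²−y'²−z²)/(2L)=-0.2191
  θ3 = atan2(B,A) + arccos(C/0.3349) = 0.8729

θ₁ = 1.0471, θ₂ = 0.9599, θ₃ = 0.8729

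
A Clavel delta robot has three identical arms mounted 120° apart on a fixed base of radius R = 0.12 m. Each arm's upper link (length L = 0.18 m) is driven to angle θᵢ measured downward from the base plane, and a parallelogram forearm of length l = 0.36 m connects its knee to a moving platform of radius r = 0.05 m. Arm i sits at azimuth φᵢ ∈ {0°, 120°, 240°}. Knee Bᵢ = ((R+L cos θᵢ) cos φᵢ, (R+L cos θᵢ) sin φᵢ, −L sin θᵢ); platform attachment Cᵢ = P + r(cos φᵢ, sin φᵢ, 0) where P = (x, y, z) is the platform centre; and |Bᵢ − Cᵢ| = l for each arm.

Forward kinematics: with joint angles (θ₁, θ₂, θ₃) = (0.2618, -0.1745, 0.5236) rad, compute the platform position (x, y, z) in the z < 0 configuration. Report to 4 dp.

(-0.0099, 0.0881, -0.2862)

S1 = (0.2439·cos0.0°, 0.2439·sin0.0°, -0.0466) = (0.2439, 0.0000, -0.0466)
arm 2 at φ=120.0°: ρ2 = 0.2473;  S2 = (-0.1236, 0.2141, 0.0313)
S3 = (0.2259·cos240.0°, 0.2259·sin240.0°, -0.0900) = (-0.1129, -0.1956, -0.0900)
subtract pairs → two planes through P
plane₁₂: -0.7350x+0.4283y+0.1557z = 0.0005
det = 0.5932;  x = 0.0015+0.0400z,  y = 0.0037+-0.2949z
into |P−S₁|² = l²: 1.0885z² + 0.0716z + -0.0687 = 0;  Δ = 0.3042;  z = -0.2862 or 0.2204 → z<0 root = -0.2862
x = -0.0099, y = 0.0881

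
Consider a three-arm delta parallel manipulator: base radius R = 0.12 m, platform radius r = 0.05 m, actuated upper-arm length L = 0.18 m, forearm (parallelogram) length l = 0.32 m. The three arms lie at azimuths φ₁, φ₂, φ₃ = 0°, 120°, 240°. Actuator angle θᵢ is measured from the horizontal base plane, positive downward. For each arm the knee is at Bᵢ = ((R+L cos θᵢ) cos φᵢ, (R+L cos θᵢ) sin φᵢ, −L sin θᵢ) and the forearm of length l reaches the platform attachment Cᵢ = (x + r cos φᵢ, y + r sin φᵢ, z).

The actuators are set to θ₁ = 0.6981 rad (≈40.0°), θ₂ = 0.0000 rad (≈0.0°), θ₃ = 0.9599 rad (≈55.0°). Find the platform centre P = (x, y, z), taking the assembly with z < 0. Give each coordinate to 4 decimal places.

(-0.0262, 0.1292, -0.2916)

O1 = (0.2079·cos0.0°, 0.2079·sin0.0°, -0.1157) = (0.2079, 0.0000, -0.1157)
φ2=120.0°: virtual centre (-0.1250, 0.2165, 0.0000), radius l
O3 = (0.1732·cos240.0°, 0.1732·sin240.0°, -0.1474) = (-0.0866, -0.1500, -0.1474)
|O₂|²−|O₁|² = 0.0059;  |O₃|²−|O₁|² = -0.0049
[-0.6658 0.4330 0.2314]·P = 0.0059;  [-0.5890 -0.3001 -0.0635]·P = -0.0049
det = 0.4548;  x = 0.0007+0.0922z,  y = 0.0147+-0.3926z
sphere 1 gives Az²+Bz+C=0 with A=1.1626, B=0.1816, C=-0.0459;  B²−4AC=0.2464;  roots -0.2916, 0.1353;  negative root z = -0.2916
x = -0.0262, y = 0.1292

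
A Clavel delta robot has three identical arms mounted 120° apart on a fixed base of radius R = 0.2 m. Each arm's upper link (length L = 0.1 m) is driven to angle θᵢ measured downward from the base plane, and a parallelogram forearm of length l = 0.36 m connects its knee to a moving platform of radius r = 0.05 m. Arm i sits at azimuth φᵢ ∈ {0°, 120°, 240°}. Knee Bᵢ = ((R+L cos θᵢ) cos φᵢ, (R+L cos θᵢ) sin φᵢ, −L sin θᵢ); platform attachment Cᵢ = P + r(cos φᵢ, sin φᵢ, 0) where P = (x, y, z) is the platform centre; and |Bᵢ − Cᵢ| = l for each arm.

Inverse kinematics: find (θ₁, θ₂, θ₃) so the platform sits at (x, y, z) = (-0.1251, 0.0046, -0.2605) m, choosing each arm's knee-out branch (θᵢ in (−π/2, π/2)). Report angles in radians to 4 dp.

θ₁ = 1.1344, θ₂ = -0.3496, θ₃ = -0.2616

φ1=0.0° → target in arm frame (-0.1251, 0.0046)
  A cos θ + B sin θ = C:  0.2751·cos θ + -0.2605·sin θ = -0.1198
  θ1 = atan2(B,A) + arccos(C/0.3789) = 1.1344
arm 2 (φ=120.0°): x'=0.0665, y'=0.1060
  A cos θ + B sin θ = C:  0.0835·cos θ + -0.2605·sin θ = 0.1676
  √(A²+B²)=0.2735;  θ2 = -1.2607+0.9111 ≈ -0.3496
rotate P by −φ3: (0.0586, -0.1106, -0.2605)
  e−x'=0.0914;  (l²−L²−(e−x')²−y'²−z²)/2L = 0.1557
  γ=atan2(-0.2605,0.0914)=-1.2332;  ψ=arccos(0.5639)=0.9716;  θ3=γ+ψ≈-0.2616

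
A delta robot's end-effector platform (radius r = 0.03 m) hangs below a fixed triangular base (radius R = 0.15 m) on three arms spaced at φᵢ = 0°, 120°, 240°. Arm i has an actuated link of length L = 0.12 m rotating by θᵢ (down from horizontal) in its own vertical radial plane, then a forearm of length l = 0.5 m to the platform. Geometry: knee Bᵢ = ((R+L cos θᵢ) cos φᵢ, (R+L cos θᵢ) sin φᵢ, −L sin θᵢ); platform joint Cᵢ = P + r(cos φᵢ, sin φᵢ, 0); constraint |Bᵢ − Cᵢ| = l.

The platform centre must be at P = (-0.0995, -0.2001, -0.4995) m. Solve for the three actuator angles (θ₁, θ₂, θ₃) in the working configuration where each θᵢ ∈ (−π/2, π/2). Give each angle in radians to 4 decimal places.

θ₁ = 1.3085, θ₂ = 1.3960, θ₃ = -0.0002

rotate P by −φ1: (-0.0995, -0.2001, -0.4995)
  A cos θ + B sin θ = C:  0.2195·cos θ + -0.4995·sin θ = -0.4255
  √(A²+B²)=0.5456;  θ1 = -1.1568+2.4653 ≈ 1.3085
φ2=120.0° → target in arm frame (-0.1235, 0.1862)
  A cos θ + B sin θ = C:  0.2435·cos θ + -0.4995·sin θ = -0.4495
  √(A²+B²)=0.5557;  θ2 = -1.1171+2.5132 ≈ 1.3960
rotate P by −φ3: (0.2230, 0.0139, -0.4995)
  A cos θ + B sin θ = C:  -0.1030·cos θ + -0.4995·sin θ = -0.1030
  θ3 = atan2(B,A) + arccos(C/0.5100) = -0.0002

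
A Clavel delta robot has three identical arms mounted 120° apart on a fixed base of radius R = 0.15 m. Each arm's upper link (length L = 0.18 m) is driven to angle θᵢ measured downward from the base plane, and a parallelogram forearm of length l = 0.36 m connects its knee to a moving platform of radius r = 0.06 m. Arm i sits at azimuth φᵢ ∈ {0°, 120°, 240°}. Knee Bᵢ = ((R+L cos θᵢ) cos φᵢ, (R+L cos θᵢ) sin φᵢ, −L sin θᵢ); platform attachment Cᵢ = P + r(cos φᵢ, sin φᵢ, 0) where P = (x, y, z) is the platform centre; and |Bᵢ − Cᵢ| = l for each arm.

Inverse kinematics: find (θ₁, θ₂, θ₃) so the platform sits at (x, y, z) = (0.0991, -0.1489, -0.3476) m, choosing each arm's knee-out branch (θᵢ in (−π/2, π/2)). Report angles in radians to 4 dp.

θ₁ = 0.3491, θ₂ = 1.3089, θ₃ = 0.4363

φ1=0.0° → target in arm frame (0.0991, -0.1489)
  A cos θ + B sin θ = C:  -0.0091·cos θ + -0.3476·sin θ = -0.1274
  γ=atan2(-0.3476,-0.0091)=-1.5970;  ψ=arccos(-0.3665)=1.9461;  θ1=γ+ψ≈0.3491
rotate P by −φ2: (-0.1785, -0.0114, -0.3476)
  A cos θ + B sin θ = C:  0.2685·cos θ + -0.3476·sin θ = -0.2662
  √(A²+B²)=0.4392;  θ2 = -0.9131+2.2220 ≈ 1.3089
rotate P by −φ3: (0.0794, 0.1603, -0.3476)
  A cos θ + B sin θ = C:  0.0106·cos θ + -0.3476·sin θ = -0.1373
  √(A²+B²)=0.3478;  θ3 = -1.5403+1.9766 ≈ 0.4363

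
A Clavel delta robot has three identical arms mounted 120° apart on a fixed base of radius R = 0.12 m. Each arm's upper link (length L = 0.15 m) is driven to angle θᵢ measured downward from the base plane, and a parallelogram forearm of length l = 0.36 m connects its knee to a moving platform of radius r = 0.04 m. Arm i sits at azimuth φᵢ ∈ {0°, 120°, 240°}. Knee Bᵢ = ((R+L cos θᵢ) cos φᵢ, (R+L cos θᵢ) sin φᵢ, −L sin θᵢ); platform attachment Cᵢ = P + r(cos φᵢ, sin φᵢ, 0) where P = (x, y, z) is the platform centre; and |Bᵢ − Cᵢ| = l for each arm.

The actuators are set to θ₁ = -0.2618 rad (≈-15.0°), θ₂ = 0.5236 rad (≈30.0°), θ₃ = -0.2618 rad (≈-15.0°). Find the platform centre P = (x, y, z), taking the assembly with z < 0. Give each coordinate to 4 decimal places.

φ1=0.0°: virtual centre (0.2249, 0.0000, 0.0388), radius l
O2 = (0.2099·cos120.0°, 0.2099·sin120.0°, -0.0750) = (-0.1050, 0.1818, -0.0750)
O3 = (0.2249·cos240.0°, 0.2249·sin240.0°, 0.0388) = (-0.1124, -0.1948, 0.0388)
eliminate P² terms by subtracting sphere 1 from 2 and 3
plane₁₂: -0.6597x+0.3636y+-0.2276z = -0.0024
det = 0.5022;  x = 0.0019+-0.1766z,  y = -0.0032+0.3058z
into |P−O₁|² = l²: 1.1247z² + -0.0009z + -0.0783 = 0;  Δ = 0.3524;  z = -0.2635 or 0.2643 → z<0 root = -0.2635
x = 0.0484, y = -0.0838

(0.0484, -0.0838, -0.2635)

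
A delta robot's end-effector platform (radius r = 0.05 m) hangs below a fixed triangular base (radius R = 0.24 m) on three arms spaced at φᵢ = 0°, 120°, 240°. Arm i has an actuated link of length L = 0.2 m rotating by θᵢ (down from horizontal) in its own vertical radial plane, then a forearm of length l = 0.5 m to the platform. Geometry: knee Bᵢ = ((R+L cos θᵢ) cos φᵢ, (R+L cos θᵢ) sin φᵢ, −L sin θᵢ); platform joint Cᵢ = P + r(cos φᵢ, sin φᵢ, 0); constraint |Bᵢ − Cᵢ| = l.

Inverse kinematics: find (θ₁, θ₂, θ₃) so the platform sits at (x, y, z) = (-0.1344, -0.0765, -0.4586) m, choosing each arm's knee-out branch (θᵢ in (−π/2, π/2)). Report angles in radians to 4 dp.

θ₁ = 1.1344, θ₂ = 0.6980, θ₃ = 0.1748

rotate P by −φ1: (-0.1344, -0.0765, -0.4586)
  A=0.3244, B=-0.4586, C=(l²−L²−A²−y'²−z²)/(2L)=-0.2785
  √(A²+B²)=0.5617;  θ1 = -0.9551+2.0895 ≈ 1.1344
arm 2 (φ=120.0°): x'=0.0009, y'=0.1546
  A cos θ + B sin θ = C:  0.1891·cos θ + -0.4586·sin θ = -0.1499
  θ2 = atan2(B,A) + arccos(C/0.4960) = 0.6980
φ3=240.0° → target in arm frame (0.1335, -0.0781)
  e−x'=0.0565;  (l²−L²−(e−x')²−y'²−z²)/2L = -0.0240
  √(A²+B²)=0.4621;  θ3 = -1.4481+1.6229 ≈ 0.1748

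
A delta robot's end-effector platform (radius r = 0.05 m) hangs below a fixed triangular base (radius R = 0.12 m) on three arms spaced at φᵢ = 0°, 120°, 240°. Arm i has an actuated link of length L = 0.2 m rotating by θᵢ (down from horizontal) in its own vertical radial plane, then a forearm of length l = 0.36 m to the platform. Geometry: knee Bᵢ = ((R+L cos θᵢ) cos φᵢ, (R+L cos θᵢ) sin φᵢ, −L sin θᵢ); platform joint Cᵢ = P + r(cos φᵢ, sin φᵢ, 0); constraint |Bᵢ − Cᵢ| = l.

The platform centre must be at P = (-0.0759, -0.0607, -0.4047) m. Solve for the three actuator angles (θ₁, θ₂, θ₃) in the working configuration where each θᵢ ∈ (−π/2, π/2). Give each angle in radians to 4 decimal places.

φ1=0.0° → target in arm frame (-0.0759, -0.0607)
  A cos θ + B sin θ = C:  0.1459·cos θ + -0.4047·sin θ = -0.2479
  θ1 = atan2(B,A) + arccos(C/0.4302) = 0.9601
rotate P by −φ2: (-0.0146, 0.0961, -0.4047)
  e−x'=0.0846;  (l²−L²−(e−x')²−y'²−z²)/2L = -0.2264
  √(A²+B²)=0.4135;  θ2 = -1.3647+2.1504 ≈ 0.7857
rotate P by −φ3: (0.0905, -0.0354, -0.4047)
  A cos θ + B sin θ = C:  -0.0205·cos θ + -0.4047·sin θ = -0.1896
  √(A²+B²)=0.4052;  θ3 = -1.6215+2.0578 ≈ 0.4364

θ₁ = 0.9601, θ₂ = 0.7857, θ₃ = 0.4364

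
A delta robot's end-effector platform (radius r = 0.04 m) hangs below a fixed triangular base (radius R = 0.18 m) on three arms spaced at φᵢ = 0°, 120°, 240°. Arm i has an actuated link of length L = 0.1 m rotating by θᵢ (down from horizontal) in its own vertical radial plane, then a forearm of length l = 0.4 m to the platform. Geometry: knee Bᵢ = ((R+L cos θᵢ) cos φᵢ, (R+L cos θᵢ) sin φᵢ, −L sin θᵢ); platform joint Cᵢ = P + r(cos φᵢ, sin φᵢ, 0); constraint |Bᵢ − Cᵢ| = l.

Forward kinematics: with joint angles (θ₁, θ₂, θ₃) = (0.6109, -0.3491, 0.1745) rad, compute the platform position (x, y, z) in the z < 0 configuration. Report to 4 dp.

φ1=0.0°: virtual centre (0.2219, 0.0000, -0.0574), radius l
arm 2 at φ=120.0°: (R−r)+L cos θ2 = 0.2340;  O2 = (-0.1170, 0.2026, 0.0342)
O3 = (0.2385·cos240.0°, 0.2385·sin240.0°, -0.0174) = (-0.1192, -0.2065, -0.0174)
eliminate P² terms by subtracting sphere 1 from 2 and 3
plane₁₂: -0.6778x+0.4052y+0.1831z = 0.0034
Cramer: x(z) = -0.0059+0.1942z;  y(z) = -0.0015-0.1271z
sphere 1 gives Az²+Bz+C=0 with A=1.0539, B=0.0266, C=-0.1048;  B²−4AC=0.4426;  roots -0.3283, 0.3030;  negative root z = -0.3283
x = -0.0696, y = 0.0402

(-0.0696, 0.0402, -0.3283)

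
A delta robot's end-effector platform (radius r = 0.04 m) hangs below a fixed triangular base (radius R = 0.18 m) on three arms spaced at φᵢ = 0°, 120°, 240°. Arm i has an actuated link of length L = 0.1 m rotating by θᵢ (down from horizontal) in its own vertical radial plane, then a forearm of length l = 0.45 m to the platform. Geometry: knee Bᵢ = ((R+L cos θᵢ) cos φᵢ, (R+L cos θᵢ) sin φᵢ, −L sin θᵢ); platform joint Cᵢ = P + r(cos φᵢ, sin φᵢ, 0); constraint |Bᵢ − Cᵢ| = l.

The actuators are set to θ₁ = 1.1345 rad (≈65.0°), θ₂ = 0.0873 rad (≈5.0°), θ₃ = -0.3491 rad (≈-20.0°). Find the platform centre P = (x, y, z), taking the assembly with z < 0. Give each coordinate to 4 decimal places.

(-0.1574, -0.0393, -0.3831)

φ1=0.0°: virtual centre (0.1823, 0.0000, -0.0906), radius l
arm 2 at φ=120.0°: e+L cos θ2 = 0.2396;  centre 2 = (-0.1198, 0.2075, -0.0087)
arm 3 at φ=240.0°: e+L cos θ3 = 0.2340;  centre 3 = (-0.1170, -0.2026, 0.0342)
subtract pairs → two planes through P
[-0.6041 0.4150 0.1638]·P = 0.0161;  [-0.5985 -0.4052 0.2497]·P = 0.0145
det = 0.4932;  x = -0.0254+0.3447z,  y = 0.0018+0.1070z
sphere 1 gives Az²+Bz+C=0 with A=1.1303, B=0.0385, C=-0.1512;  B²−4AC=0.6849;  roots -0.3831, 0.3491;  negative root z = -0.3831
x = -0.1574, y = -0.0393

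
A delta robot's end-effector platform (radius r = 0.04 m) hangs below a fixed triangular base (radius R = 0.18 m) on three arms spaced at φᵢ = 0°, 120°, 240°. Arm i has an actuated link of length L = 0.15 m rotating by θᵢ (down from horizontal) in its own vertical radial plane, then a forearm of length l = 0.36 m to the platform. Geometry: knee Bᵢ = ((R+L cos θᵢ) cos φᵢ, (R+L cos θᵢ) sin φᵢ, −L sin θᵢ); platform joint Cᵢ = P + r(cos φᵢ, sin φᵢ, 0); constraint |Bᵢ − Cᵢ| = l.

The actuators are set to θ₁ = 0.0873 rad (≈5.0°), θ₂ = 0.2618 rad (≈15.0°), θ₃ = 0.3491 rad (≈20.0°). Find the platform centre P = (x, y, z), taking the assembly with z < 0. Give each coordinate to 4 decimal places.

(0.0209, 0.0076, -0.2527)

O1 = (0.2894·cos0.0°, 0.2894·sin0.0°, -0.0131) = (0.2894, 0.0000, -0.0131)
arm 2 at φ=120.0°: ρ2 = 0.2849;  O2 = (-0.1424, 0.2467, -0.0388)
φ3=240.0°: virtual centre (-0.1405, -0.2433, -0.0513), radius l
subtract pairs → two planes through P
linear system: -0.8637x+0.4934y = -0.0013−-0.0515z; -0.8598x+-0.4866y = -0.0024−-0.0765z
Cramer: x(z) = 0.0021-0.0743z;  y(z) = 0.0011-0.0258z
into |P−O₁|² = l²: 1.0062z² + 0.0688z + -0.0469 = 0;  Δ = 0.1934;  z = -0.2527 or 0.1843 → z<0 root = -0.2527
x = 0.0209, y = 0.0076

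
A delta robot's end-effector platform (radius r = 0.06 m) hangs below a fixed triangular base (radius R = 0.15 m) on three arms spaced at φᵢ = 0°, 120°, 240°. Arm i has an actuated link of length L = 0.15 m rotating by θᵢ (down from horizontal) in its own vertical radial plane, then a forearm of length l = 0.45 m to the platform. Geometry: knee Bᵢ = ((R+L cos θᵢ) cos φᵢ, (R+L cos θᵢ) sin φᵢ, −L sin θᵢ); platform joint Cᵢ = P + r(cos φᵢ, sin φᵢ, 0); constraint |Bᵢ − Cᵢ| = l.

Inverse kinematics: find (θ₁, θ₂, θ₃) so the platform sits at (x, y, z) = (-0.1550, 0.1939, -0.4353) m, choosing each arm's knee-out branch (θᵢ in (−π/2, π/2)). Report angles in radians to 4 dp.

φ1=0.0° → target in arm frame (-0.1550, 0.1939)
  e−x'=0.2450;  (l²−L²−(e−x')²−y'²−z²)/2L = -0.3570
  √(A²+B²)=0.4995;  θ1 = -1.0582+2.3671 ≈ 1.3089
arm 2 (φ=120.0°): x'=0.2454, y'=0.0373
  A cos θ + B sin θ = C:  -0.1554·cos θ + -0.4353·sin θ = -0.1168
  γ=atan2(-0.4353,-0.1554)=-1.9137;  ψ=arccos(-0.2526)=1.8262;  θ2=γ+ψ≈-0.0875
arm 3 (φ=240.0°): x'=-0.0904, y'=-0.2312
  A cos θ + B sin θ = C:  0.1804·cos θ + -0.4353·sin θ = -0.3183
  θ3 = atan2(B,A) + arccos(C/0.4712) = 1.1345

θ₁ = 1.3089, θ₂ = -0.0875, θ₃ = 1.1345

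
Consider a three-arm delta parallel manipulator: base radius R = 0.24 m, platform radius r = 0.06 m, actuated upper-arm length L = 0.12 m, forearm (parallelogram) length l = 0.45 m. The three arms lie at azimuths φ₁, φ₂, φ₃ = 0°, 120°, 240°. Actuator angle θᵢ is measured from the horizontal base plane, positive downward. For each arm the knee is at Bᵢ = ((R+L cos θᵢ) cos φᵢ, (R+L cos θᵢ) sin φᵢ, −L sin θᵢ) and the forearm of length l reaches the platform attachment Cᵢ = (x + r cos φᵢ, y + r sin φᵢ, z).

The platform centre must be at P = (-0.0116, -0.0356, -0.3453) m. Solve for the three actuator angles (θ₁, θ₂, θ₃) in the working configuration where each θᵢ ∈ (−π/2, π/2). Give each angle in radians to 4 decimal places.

θ₁ = 0.1746, θ₂ = 0.2621, θ₃ = -0.1742

φ1=0.0° → target in arm frame (-0.0116, -0.0356)
  A=0.1916, B=-0.3453, C=(l²−L²−A²−y'²−z²)/(2L)=0.1287
  θ1 = atan2(B,A) + arccos(C/0.3949) = 0.1746
arm 2 (φ=120.0°): x'=-0.0250, y'=0.0278
  e−x'=0.2050;  (l²−L²−(e−x')²−y'²−z²)/2L = 0.1086
  √(A²+B²)=0.4016;  θ2 = -1.0350+1.2971 ≈ 0.2621
φ3=240.0° → target in arm frame (0.0366, 0.0078)
  e−x'=0.1434;  (l²−L²−(e−x')²−y'²−z²)/2L = 0.2011
  √(A²+B²)=0.3739;  θ3 = -1.1773+1.0030 ≈ -0.1742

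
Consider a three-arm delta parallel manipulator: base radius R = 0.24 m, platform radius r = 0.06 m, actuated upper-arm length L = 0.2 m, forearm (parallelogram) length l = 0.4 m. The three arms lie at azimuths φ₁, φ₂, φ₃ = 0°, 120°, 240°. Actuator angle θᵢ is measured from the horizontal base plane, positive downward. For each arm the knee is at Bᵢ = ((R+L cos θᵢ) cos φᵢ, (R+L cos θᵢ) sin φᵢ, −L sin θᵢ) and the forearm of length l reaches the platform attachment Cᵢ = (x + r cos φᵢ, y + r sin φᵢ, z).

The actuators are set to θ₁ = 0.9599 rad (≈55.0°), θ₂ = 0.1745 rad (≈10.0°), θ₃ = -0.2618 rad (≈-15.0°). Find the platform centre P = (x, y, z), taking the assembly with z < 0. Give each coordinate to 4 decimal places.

(-0.1025, -0.0262, -0.2027)

centre 1 = (0.2947·cos0.0°, 0.2947·sin0.0°, -0.1638) = (0.2947, 0.0000, -0.1638)
φ2=120.0°: virtual centre (-0.1885, 0.3265, -0.0347), radius l
centre 3 = (0.3732·cos240.0°, 0.3732·sin240.0°, 0.0518) = (-0.1866, -0.3232, 0.0518)
subtract pairs → two planes through P
[-0.9664 0.6529 0.2582]·P = 0.0296;  [-0.9626 -0.6464 0.4312]·P = 0.0282
Cramer: x(z) = -0.0300+0.3578z;  y(z) = 0.0010+0.1342z
quadratic in z: (1.1460)z²+(0.0955)z+(-0.0277)=0, √Δ=0.3691 → z ∈ {-0.2027, 0.1193}; z = -0.2027 (taking z<0)
x = -0.1025, y = -0.0262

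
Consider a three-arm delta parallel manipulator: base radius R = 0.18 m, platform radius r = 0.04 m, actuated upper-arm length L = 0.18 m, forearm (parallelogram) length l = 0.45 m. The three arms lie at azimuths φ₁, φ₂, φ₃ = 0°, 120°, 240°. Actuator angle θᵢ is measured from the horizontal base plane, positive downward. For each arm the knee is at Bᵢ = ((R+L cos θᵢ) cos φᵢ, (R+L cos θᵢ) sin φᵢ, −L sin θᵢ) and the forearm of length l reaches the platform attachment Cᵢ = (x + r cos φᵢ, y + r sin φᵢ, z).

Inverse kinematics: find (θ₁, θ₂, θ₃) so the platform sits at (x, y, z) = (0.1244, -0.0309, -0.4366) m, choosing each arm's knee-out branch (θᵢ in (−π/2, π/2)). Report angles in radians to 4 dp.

φ1=0.0° → target in arm frame (0.1244, -0.0309)
  A=0.0156, B=-0.4366, C=(l²−L²−A²−y'²−z²)/(2L)=-0.0603
  γ=atan2(-0.4366,0.0156)=-1.5351;  ψ=arccos(-0.1381)=1.7093;  θ1=γ+ψ≈0.1742
rotate P by −φ2: (-0.0890, -0.0923, -0.4366)
  A=0.2290, B=-0.4366, C=(l²−L²−A²−y'²−z²)/(2L)=-0.2263
  √(A²+B²)=0.4930;  θ2 = -1.0878+2.0476 ≈ 0.9598
arm 3 (φ=240.0°): x'=-0.0354, y'=0.1232
  e−x'=0.1754;  (l²−L²−(e−x')²−y'²−z²)/2L = -0.1846
  γ=atan2(-0.4366,0.1754)=-1.1887;  ψ=arccos(-0.3924)=1.9741;  θ3=γ+ψ≈0.7853

θ₁ = 0.1742, θ₂ = 0.9598, θ₃ = 0.7853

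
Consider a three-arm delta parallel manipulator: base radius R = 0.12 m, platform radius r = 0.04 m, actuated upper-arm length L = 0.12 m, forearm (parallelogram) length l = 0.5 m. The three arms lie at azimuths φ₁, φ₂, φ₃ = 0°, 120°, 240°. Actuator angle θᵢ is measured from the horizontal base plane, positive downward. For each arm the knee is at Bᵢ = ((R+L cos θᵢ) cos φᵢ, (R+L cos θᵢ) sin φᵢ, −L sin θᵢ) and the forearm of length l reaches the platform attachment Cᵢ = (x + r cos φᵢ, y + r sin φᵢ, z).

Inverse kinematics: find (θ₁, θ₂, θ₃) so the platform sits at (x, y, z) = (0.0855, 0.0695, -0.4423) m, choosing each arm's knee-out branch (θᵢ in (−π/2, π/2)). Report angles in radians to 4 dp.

φ1=0.0° → target in arm frame (0.0855, 0.0695)
  e−x'=-0.0055;  (l²−L²−(e−x')²−y'²−z²)/2L = 0.1463
  √(A²+B²)=0.4423;  θ1 = -1.5832+1.2337 ≈ -0.3495
φ2=120.0° → target in arm frame (0.0174, -0.1088)
  A cos θ + B sin θ = C:  0.0626·cos θ + -0.4423·sin θ = 0.1009
  γ=atan2(-0.4423,0.0626)=-1.4303;  ψ=arccos(0.2259)=1.3429;  θ2=γ+ψ≈-0.0874
φ3=240.0° → target in arm frame (-0.1029, 0.0393)
  e−x'=0.1829;  (l²−L²−(e−x')²−y'²−z²)/2L = 0.0207
  √(A²+B²)=0.4786;  θ3 = -1.1786+1.5276 ≈ 0.3490

θ₁ = -0.3495, θ₂ = -0.0874, θ₃ = 0.3490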